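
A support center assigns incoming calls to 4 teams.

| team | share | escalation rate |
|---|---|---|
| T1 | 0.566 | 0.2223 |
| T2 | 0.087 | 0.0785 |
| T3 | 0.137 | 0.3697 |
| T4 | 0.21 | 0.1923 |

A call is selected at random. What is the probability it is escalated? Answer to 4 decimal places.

0.2237

Summing over the partition,
P(E) = P(E|T1)·P(T1) + P(E|T2)·P(T2) + P(E|T3)·P(T3) + P(E|T4)·P(T4)
      = 0.2223·0.566 + 0.0785·0.087 + 0.3697·0.137 + 0.1923·0.21
      = 0.1258218 + 0.0068295 + 0.0506489 + 0.040383 = 0.2236832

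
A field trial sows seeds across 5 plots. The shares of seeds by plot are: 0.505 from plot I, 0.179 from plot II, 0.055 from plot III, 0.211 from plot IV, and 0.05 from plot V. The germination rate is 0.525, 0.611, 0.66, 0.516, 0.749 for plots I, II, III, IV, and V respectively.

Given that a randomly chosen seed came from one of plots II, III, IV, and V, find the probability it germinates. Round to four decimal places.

P(G|S) ≈ 0.5899

Let S = {II, III, IV, V}.
P(S) = 0.179 + 0.055 + 0.211 + 0.05 = 0.495.
P(G ∩ S) = 0.611·0.179 + 0.66·0.055 + 0.516·0.211 + 0.749·0.05 = 0.109369 + 0.0363 + 0.108876 + 0.03745 = 0.291995.
P(G | S) = 0.291995 / 0.495 = 0.589889…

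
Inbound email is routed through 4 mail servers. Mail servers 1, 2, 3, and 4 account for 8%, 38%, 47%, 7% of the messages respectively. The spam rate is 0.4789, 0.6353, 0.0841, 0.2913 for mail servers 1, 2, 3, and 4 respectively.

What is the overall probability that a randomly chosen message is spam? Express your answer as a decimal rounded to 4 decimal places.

0.3396

P(S) = P(S|1)·P(1) + P(S|2)·P(2) + P(S|3)·P(3) + P(S|4)·P(4)
      = 0.4789·0.08 + 0.6353·0.38 + 0.0841·0.47 + 0.2913·0.07
      = 0.038312 + 0.241414 + 0.039527 + 0.020391 = 0.339644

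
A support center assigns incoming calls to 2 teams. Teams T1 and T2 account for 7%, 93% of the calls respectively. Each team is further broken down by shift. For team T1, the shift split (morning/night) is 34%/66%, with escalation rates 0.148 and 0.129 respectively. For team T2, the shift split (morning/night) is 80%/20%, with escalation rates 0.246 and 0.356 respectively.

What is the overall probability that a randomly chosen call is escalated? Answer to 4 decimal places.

P(E|T1) = 0.34·0.148 + 0.66·0.129 = 0.05032 + 0.08514 = 0.13546
P(E|T2) = 0.8·0.246 + 0.2·0.356 = 0.1968 + 0.0712 = 0.268
By total probability over the outer partition,
P(E) = 0.07·0.13546 + 0.93·0.268
      = 0.0094822 + 0.24924 = 0.2587222

0.2587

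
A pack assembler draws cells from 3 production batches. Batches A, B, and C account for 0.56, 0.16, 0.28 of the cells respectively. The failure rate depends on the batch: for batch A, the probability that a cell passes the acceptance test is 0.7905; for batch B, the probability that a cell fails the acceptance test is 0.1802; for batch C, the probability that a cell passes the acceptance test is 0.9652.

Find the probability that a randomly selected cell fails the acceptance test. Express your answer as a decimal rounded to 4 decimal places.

P(F) ≈ 0.1559

P(F|A) = 1 − 0.7905 = 0.2095.
P(F|C) = 1 − 0.9652 = 0.0348.
P(F) = P(F|A)·P(A) + P(F|B)·P(B) + P(F|C)·P(C)
      = 0.2095·0.56 + 0.1802·0.16 + 0.0348·0.28
      = 0.11732 + 0.028832 + 0.009744 = 0.155896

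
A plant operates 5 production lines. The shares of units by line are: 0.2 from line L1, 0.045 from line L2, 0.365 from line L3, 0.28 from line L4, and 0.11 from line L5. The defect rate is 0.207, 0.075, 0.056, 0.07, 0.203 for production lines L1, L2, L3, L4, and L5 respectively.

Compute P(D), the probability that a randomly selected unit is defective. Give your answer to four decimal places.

P(D) = P(D|L1)·P(L1) + P(D|L2)·P(L2) + P(D|L3)·P(L3) + P(D|L4)·P(L4) + P(D|L5)·P(L5)
      = 0.207·0.2 + 0.075·0.045 + 0.056·0.365 + 0.07·0.28 + 0.203·0.11
      = 0.0414 + 0.003375 + 0.02044 + 0.0196 + 0.02233 = 0.107145

P(D) ≈ 0.1071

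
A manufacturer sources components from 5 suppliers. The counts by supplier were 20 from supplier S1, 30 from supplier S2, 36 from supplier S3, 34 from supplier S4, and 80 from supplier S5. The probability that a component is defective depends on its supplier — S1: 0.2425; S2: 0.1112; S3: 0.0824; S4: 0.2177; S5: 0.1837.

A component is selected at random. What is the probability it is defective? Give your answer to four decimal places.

Total: 20 + 30 + 36 + 34 + 80 = 200.
P(S1) = 20/200 = 0.1. P(S2) = 30/200 = 0.15. P(S3) = 36/200 = 0.18. P(S4) = 34/200 = 0.17. P(S5) = 80/200 = 0.4.
By the law of total probability,
P(D) = P(D|S1)·P(S1) + P(D|S2)·P(S2) + P(D|S3)·P(S3) + P(D|S4)·P(S4) + P(D|S5)·P(S5)
      = 0.2425·0.1 + 0.1112·0.15 + 0.0824·0.18 + 0.2177·0.17 + 0.1837·0.4
      = 0.02425 + 0.01668 + 0.014832 + 0.037009 + 0.07348 = 0.166251

P(D) ≈ 0.1663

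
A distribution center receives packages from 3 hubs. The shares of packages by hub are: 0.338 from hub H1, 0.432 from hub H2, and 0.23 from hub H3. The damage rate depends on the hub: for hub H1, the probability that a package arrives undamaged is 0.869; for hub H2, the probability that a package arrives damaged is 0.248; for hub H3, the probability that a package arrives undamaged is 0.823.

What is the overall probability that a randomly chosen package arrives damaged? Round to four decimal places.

0.1921

P(D|H1) = 1 − 0.869 = 0.131.
P(D|H3) = 1 − 0.823 = 0.177.
Summing over the partition,
P(D) = P(D|H1)·P(H1) + P(D|H2)·P(H2) + P(D|H3)·P(H3)
      = 0.131·0.338 + 0.248·0.432 + 0.177·0.23
      = 0.044278 + 0.107136 + 0.04071 = 0.192124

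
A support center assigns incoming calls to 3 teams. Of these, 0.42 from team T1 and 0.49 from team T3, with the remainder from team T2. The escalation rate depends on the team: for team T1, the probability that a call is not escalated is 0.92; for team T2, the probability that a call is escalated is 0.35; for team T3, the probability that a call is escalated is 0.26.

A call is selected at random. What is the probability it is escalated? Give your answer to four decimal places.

0.1925

P(T2) = 1 − (0.42 + 0.49) = 0.09.
P(E|T1) = 1 − 0.92 = 0.08.
P(E) = P(E|T1)·P(T1) + P(E|T2)·P(T2) + P(E|T3)·P(T3)
      = 0.08·0.42 + 0.35·0.09 + 0.26·0.49
      = 0.0336 + 0.0315 + 0.1274 = 0.1925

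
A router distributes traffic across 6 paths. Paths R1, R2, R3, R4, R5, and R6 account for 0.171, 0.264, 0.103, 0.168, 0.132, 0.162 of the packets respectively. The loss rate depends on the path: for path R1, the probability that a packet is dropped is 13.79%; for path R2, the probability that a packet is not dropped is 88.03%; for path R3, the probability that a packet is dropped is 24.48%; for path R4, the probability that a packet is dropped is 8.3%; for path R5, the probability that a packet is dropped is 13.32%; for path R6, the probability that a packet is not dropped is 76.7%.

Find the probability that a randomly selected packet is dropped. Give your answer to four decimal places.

P(L|R2) = 1 − 0.8803 = 0.1197.
P(L|R6) = 1 − 0.767 = 0.233.
Summing over the partition,
P(L) = P(L|R1)·P(R1) + P(L|R2)·P(R2) + P(L|R3)·P(R3) + P(L|R4)·P(R4) + P(L|R5)·P(R5) + P(L|R6)·P(R6)
      = 0.1379·0.171 + 0.1197·0.264 + 0.2448·0.103 + 0.083·0.168 + 0.1332·0.132 + 0.233·0.162
      = 0.0235809 + 0.0316008 + 0.0252144 + 0.013944 + 0.0175824 + 0.037746 = 0.1496685

P(L) ≈ 0.1497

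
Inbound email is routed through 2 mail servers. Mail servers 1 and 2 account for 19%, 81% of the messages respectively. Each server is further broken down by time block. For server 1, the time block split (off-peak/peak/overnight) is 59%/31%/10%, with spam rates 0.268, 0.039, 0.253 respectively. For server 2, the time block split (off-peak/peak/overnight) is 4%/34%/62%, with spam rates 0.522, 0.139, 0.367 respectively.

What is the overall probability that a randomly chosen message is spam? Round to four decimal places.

P(S) ≈ 0.2766

P(S|1) = 0.59·0.268 + 0.31·0.039 + 0.1·0.253 = 0.15812 + 0.01209 + 0.0253 = 0.19551
P(S|2) = 0.04·0.522 + 0.34·0.139 + 0.62·0.367 = 0.02088 + 0.04726 + 0.22754 = 0.29568
Then overall,
P(S) = 0.19·0.19551 + 0.81·0.29568
      = 0.0371469 + 0.2395008 = 0.2766477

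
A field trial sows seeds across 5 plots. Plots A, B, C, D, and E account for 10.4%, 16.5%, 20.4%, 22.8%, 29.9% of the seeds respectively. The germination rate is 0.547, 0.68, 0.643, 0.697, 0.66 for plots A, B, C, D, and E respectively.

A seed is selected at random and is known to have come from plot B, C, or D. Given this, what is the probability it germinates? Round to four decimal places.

0.6738

Let S = {B, C, D}.
P(S) = 0.165 + 0.204 + 0.228 = 0.597.
P(G ∩ S) = 0.68·0.165 + 0.643·0.204 + 0.697·0.228 = 0.1122 + 0.131172 + 0.158916 = 0.402288.
P(G | S) = 0.402288 / 0.597 = 0.673849…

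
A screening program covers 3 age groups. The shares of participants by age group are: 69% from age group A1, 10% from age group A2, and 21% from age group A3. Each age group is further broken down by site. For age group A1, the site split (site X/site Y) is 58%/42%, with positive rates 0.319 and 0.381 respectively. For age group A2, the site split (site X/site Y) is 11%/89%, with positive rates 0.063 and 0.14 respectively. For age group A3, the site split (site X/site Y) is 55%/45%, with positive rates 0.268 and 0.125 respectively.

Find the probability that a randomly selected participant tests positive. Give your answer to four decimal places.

P(T|A1) = 0.58·0.319 + 0.42·0.381 = 0.18502 + 0.16002 = 0.34504
P(T|A2) = 0.11·0.063 + 0.89·0.14 = 0.00693 + 0.1246 = 0.13153
P(T|A3) = 0.55·0.268 + 0.45·0.125 = 0.1474 + 0.05625 = 0.20365
Then overall,
P(T) = 0.69·0.34504 + 0.1·0.13153 + 0.21·0.20365
      = 0.2380776 + 0.013153 + 0.0427665 = 0.2939971

0.2940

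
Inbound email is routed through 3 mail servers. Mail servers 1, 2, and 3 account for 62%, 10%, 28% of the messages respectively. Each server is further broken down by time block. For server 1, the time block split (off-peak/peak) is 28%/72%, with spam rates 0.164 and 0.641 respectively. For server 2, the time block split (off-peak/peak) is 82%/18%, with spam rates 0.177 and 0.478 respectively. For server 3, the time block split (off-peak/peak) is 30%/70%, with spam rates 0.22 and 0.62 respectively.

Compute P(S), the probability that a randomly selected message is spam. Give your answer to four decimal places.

P(S|1) = 0.28·0.164 + 0.72·0.641 = 0.04592 + 0.46152 = 0.50744
P(S|2) = 0.82·0.177 + 0.18·0.478 = 0.14514 + 0.08604 = 0.23118
P(S|3) = 0.3·0.22 + 0.7·0.62 = 0.066 + 0.434 = 0.5
Then overall,
P(S) = 0.62·0.50744 + 0.1·0.23118 + 0.28·0.5
      = 0.3146128 + 0.023118 + 0.14 = 0.4777308

P(S) ≈ 0.4777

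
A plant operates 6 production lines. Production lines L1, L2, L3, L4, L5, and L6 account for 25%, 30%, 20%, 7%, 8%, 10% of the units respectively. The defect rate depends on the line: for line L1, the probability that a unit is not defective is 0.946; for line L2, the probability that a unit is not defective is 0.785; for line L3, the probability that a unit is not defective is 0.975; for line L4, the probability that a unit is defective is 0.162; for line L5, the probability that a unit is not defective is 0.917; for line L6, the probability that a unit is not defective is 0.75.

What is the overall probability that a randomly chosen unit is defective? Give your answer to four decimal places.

P(D|L1) = 1 − 0.946 = 0.054.
P(D|L2) = 1 − 0.785 = 0.215.
P(D|L3) = 1 − 0.975 = 0.025.
P(D|L5) = 1 − 0.917 = 0.083.
P(D|L6) = 1 − 0.75 = 0.25.
By the law of total probability,
P(D) = P(D|L1)·P(L1) + P(D|L2)·P(L2) + P(D|L3)·P(L3) + P(D|L4)·P(L4) + P(D|L5)·P(L5) + P(D|L6)·P(L6)
      = 0.054·0.25 + 0.215·0.3 + 0.025·0.2 + 0.162·0.07 + 0.083·0.08 + 0.25·0.1
      = 0.0135 + 0.0645 + 0.005 + 0.01134 + 0.00664 + 0.025 = 0.12598

0.1260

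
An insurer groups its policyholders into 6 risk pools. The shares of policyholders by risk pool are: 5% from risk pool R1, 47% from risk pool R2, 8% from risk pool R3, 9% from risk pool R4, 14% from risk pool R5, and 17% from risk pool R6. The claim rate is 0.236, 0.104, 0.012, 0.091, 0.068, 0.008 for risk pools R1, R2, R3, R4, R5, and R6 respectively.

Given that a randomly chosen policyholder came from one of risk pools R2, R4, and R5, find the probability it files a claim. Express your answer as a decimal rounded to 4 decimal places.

Let S = {R2, R4, R5}.
P(S) = 0.47 + 0.09 + 0.14 = 0.7.
P(C ∩ S) = 0.104·0.47 + 0.091·0.09 + 0.068·0.14 = 0.04888 + 0.00819 + 0.00952 = 0.06659.
P(C | S) = 0.06659 / 0.7 = 0.095129…

P(C|S) ≈ 0.0951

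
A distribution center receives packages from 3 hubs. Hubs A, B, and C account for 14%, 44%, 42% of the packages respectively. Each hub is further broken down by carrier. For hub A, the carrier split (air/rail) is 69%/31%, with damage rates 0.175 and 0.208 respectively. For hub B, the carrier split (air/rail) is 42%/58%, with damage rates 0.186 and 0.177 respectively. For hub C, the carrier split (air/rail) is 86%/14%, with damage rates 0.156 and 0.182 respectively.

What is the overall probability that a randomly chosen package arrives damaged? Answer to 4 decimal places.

0.1725

P(D|A) = 0.69·0.175 + 0.31·0.208 = 0.12075 + 0.06448 = 0.18523
P(D|B) = 0.42·0.186 + 0.58·0.177 = 0.07812 + 0.10266 = 0.18078
P(D|C) = 0.86·0.156 + 0.14·0.182 = 0.13416 + 0.02548 = 0.15964
By total probability over the outer partition,
P(D) = 0.14·0.18523 + 0.44·0.18078 + 0.42·0.15964
      = 0.0259322 + 0.0795432 + 0.0670488 = 0.1725242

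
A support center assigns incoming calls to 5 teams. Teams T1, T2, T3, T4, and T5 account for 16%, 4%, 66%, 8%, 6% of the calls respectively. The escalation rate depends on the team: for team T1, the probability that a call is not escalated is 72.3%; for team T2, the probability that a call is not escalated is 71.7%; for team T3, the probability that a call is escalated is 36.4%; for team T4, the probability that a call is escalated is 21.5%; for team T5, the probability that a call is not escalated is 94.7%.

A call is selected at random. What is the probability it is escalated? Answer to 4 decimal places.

0.3163

P(E|T1) = 1 − 0.723 = 0.277.
P(E|T2) = 1 − 0.717 = 0.283.
P(E|T5) = 1 − 0.947 = 0.053.
P(E) = P(E|T1)·P(T1) + P(E|T2)·P(T2) + P(E|T3)·P(T3) + P(E|T4)·P(T4) + P(E|T5)·P(T5)
      = 0.277·0.16 + 0.283·0.04 + 0.364·0.66 + 0.215·0.08 + 0.053·0.06
      = 0.04432 + 0.01132 + 0.24024 + 0.0172 + 0.00318 = 0.31626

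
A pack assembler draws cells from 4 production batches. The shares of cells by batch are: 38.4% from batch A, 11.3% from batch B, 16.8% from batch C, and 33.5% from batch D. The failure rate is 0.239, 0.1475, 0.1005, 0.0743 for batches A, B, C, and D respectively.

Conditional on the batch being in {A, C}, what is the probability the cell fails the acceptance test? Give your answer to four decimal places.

Let S = {A, C}.
P(S) = 0.384 + 0.168 = 0.552.
P(F ∩ S) = 0.239·0.384 + 0.1005·0.168 = 0.091776 + 0.016884 = 0.10866.
P(F | S) = 0.10866 / 0.552 = 0.196848…

P(F|S) ≈ 0.1968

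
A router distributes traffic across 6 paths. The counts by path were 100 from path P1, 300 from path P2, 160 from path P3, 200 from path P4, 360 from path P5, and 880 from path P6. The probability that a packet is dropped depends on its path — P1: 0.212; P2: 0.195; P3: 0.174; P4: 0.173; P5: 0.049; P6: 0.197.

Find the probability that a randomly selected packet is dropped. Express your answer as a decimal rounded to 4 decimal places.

Total: 100 + 300 + 160 + 200 + 360 + 880 = 2000.
P(P1) = 100/2000 = 0.05. P(P2) = 300/2000 = 0.15. P(P3) = 160/2000 = 0.08. P(P4) = 200/2000 = 0.1. P(P5) = 360/2000 = 0.18. P(P6) = 880/2000 = 0.44.
Using total probability over the partition,
P(L) = P(L|P1)·P(P1) + P(L|P2)·P(P2) + P(L|P3)·P(P3) + P(L|P4)·P(P4) + P(L|P5)·P(P5) + P(L|P6)·P(P6)
      = 0.212·0.05 + 0.195·0.15 + 0.174·0.08 + 0.173·0.1 + 0.049·0.18 + 0.197·0.44
      = 0.0106 + 0.02925 + 0.01392 + 0.0173 + 0.00882 + 0.08668 = 0.16657

P(L) ≈ 0.1666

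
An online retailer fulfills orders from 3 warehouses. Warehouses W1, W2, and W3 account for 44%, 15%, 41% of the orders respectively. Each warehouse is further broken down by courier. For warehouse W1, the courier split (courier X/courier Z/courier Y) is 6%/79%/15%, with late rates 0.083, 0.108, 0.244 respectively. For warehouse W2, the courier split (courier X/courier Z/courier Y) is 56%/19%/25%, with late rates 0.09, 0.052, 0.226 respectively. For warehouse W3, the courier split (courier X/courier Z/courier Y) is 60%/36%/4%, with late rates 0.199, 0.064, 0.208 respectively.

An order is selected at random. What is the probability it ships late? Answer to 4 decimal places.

0.1352

P(L|W1) = 0.06·0.083 + 0.79·0.108 + 0.15·0.244 = 0.00498 + 0.08532 + 0.0366 = 0.1269
P(L|W2) = 0.56·0.09 + 0.19·0.052 + 0.25·0.226 = 0.0504 + 0.00988 + 0.0565 = 0.11678
P(L|W3) = 0.6·0.199 + 0.36·0.064 + 0.04·0.208 = 0.1194 + 0.02304 + 0.00832 = 0.15076
By total probability over the outer partition,
P(L) = 0.44·0.1269 + 0.15·0.11678 + 0.41·0.15076
      = 0.055836 + 0.017517 + 0.0618116 = 0.1351646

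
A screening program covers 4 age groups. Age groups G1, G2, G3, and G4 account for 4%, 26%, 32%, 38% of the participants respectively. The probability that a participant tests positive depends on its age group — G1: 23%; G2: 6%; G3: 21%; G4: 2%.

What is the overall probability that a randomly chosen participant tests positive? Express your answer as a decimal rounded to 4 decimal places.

P(T) ≈ 0.0996

P(T) = P(T|G1)·P(G1) + P(T|G2)·P(G2) + P(T|G3)·P(G3) + P(T|G4)·P(G4)
      = 0.23·0.04 + 0.06·0.26 + 0.21·0.32 + 0.02·0.38
      = 0.0092 + 0.0156 + 0.0672 + 0.0076 = 0.0996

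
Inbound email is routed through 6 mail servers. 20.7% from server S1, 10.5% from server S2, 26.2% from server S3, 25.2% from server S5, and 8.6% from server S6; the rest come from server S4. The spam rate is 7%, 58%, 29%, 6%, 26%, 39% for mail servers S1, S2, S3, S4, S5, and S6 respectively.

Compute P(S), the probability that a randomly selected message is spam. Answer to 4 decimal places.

P(S) ≈ 0.2557

P(S4) = 1 − (0.207 + 0.105 + 0.262 + 0.252 + 0.086) = 0.088.
By the law of total probability,
P(S) = P(S|S1)·P(S1) + P(S|S2)·P(S2) + P(S|S3)·P(S3) + P(S|S4)·P(S4) + P(S|S5)·P(S5) + P(S|S6)·P(S6)
      = 0.07·0.207 + 0.58·0.105 + 0.29·0.262 + 0.06·0.088 + 0.26·0.252 + 0.39·0.086
      = 0.01449 + 0.0609 + 0.07598 + 0.00528 + 0.06552 + 0.03354 = 0.25571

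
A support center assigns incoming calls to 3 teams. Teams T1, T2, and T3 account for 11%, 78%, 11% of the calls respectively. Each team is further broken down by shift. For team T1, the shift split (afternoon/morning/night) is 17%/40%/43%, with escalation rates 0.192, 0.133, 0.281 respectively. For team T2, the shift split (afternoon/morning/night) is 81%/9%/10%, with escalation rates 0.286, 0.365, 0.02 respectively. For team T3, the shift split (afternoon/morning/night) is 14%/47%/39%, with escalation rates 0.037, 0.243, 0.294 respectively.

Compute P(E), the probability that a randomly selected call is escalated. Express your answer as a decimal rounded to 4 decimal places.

P(E) ≈ 0.2564

P(E|T1) = 0.17·0.192 + 0.4·0.133 + 0.43·0.281 = 0.03264 + 0.0532 + 0.12083 = 0.20667
P(E|T2) = 0.81·0.286 + 0.09·0.365 + 0.1·0.02 = 0.23166 + 0.03285 + 0.002 = 0.26651
P(E|T3) = 0.14·0.037 + 0.47·0.243 + 0.39·0.294 = 0.00518 + 0.11421 + 0.11466 = 0.23405
By total probability over the outer partition,
P(E) = 0.11·0.20667 + 0.78·0.26651 + 0.11·0.23405
      = 0.0227337 + 0.2078778 + 0.0257455 = 0.256357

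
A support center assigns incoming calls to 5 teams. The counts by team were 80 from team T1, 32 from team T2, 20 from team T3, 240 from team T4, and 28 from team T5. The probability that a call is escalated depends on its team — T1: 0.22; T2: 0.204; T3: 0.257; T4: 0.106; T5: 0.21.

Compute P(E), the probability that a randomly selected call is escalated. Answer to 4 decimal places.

Total: 80 + 32 + 20 + 240 + 28 = 400.
P(T1) = 80/400 = 0.2. P(T2) = 32/400 = 0.08. P(T3) = 20/400 = 0.05. P(T4) = 240/400 = 0.6. P(T5) = 28/400 = 0.07.
P(E) = P(E|T1)·P(T1) + P(E|T2)·P(T2) + P(E|T3)·P(T3) + P(E|T4)·P(T4) + P(E|T5)·P(T5)
      = 0.22·0.2 + 0.204·0.08 + 0.257·0.05 + 0.106·0.6 + 0.21·0.07
      = 0.044 + 0.01632 + 0.01285 + 0.0636 + 0.0147 = 0.15147

0.1515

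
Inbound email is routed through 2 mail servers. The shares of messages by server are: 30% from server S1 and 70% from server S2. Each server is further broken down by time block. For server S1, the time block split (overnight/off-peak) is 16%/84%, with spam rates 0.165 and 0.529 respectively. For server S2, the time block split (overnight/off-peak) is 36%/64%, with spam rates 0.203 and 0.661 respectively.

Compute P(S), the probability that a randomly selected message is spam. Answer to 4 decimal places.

P(S|S1) = 0.16·0.165 + 0.84·0.529 = 0.0264 + 0.44436 = 0.47076
P(S|S2) = 0.36·0.203 + 0.64·0.661 = 0.07308 + 0.42304 = 0.49612
By total probability over the outer partition,
P(S) = 0.3·0.47076 + 0.7·0.49612
      = 0.141228 + 0.347284 = 0.488512

P(S) ≈ 0.4885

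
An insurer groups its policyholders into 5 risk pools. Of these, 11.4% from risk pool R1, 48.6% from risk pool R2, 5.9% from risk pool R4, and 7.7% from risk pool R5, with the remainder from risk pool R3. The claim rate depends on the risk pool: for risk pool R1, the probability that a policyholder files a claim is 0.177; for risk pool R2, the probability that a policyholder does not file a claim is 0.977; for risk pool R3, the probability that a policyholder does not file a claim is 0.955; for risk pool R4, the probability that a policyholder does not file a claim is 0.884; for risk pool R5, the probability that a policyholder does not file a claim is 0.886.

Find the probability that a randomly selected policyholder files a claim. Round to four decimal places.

0.0589

P(R3) = 1 − (0.114 + 0.486 + 0.059 + 0.077) = 0.264.
P(C|R2) = 1 − 0.977 = 0.023.
P(C|R3) = 1 − 0.955 = 0.045.
P(C|R4) = 1 − 0.884 = 0.116.
P(C|R5) = 1 − 0.886 = 0.114.
P(C) = P(C|R1)·P(R1) + P(C|R2)·P(R2) + P(C|R3)·P(R3) + P(C|R4)·P(R4) + P(C|R5)·P(R5)
      = 0.177·0.114 + 0.023·0.486 + 0.045·0.264 + 0.116·0.059 + 0.114·0.077
      = 0.020178 + 0.011178 + 0.01188 + 0.006844 + 0.008778 = 0.058858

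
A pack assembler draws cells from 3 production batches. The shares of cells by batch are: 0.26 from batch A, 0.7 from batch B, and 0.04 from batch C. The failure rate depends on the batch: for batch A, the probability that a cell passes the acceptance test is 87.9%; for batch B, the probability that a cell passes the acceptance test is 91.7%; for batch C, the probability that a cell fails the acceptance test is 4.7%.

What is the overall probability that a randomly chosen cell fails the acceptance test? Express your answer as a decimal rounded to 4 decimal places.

P(F) ≈ 0.0914

P(F|A) = 1 − 0.879 = 0.121.
P(F|B) = 1 − 0.917 = 0.083.
Summing over the partition,
P(F) = P(F|A)·P(A) + P(F|B)·P(B) + P(F|C)·P(C)
      = 0.121·0.26 + 0.083·0.7 + 0.047·0.04
      = 0.03146 + 0.0581 + 0.00188 = 0.09144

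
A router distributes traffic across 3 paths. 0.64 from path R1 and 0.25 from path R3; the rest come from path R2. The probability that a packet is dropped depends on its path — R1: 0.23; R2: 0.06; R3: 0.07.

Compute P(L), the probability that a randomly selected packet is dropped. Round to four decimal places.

P(R2) = 1 − (0.64 + 0.25) = 0.11.
P(L) = P(L|R1)·P(R1) + P(L|R2)·P(R2) + P(L|R3)·P(R3)
      = 0.23·0.64 + 0.06·0.11 + 0.07·0.25
      = 0.1472 + 0.0066 + 0.0175 = 0.1713

0.1713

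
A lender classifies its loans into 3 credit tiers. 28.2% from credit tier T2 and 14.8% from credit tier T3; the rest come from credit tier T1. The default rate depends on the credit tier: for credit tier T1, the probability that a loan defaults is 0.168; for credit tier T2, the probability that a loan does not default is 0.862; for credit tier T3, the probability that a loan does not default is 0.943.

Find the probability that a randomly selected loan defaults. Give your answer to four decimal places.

P(T1) = 1 − (0.282 + 0.148) = 0.57.
P(D|T2) = 1 − 0.862 = 0.138.
P(D|T3) = 1 − 0.943 = 0.057.
Using total probability over the partition,
P(D) = P(D|T1)·P(T1) + P(D|T2)·P(T2) + P(D|T3)·P(T3)
      = 0.168·0.57 + 0.138·0.282 + 0.057·0.148
      = 0.09576 + 0.038916 + 0.008436 = 0.143112

0.1431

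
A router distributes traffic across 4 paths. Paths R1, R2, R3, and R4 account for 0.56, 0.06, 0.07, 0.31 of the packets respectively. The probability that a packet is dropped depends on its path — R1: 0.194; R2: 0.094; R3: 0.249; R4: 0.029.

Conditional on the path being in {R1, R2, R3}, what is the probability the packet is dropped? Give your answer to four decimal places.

Let S = {R1, R2, R3}.
P(S) = 0.56 + 0.06 + 0.07 = 0.69.
P(L ∩ S) = 0.194·0.56 + 0.094·0.06 + 0.249·0.07 = 0.10864 + 0.00564 + 0.01743 = 0.13171.
P(L | S) = 0.13171 / 0.69 = 0.190884…

0.1909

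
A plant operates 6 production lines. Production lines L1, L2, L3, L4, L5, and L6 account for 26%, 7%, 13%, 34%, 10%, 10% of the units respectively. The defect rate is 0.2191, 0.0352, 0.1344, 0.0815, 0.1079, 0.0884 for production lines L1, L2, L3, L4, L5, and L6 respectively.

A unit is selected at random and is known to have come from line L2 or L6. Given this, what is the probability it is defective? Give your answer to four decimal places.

P(D|S) ≈ 0.0665

Let S = {L2, L6}.
P(S) = 0.07 + 0.1 = 0.17.
P(D ∩ S) = 0.0352·0.07 + 0.0884·0.1 = 0.002464 + 0.00884 = 0.011304.
P(D | S) = 0.011304 / 0.17 = 0.066494…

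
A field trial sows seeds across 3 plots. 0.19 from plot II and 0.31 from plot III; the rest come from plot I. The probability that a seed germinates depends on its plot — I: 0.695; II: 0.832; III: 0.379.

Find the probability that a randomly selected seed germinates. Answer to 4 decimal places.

0.6231

P(I) = 1 − (0.19 + 0.31) = 0.5.
P(G) = P(G|I)·P(I) + P(G|II)·P(II) + P(G|III)·P(III)
      = 0.695·0.5 + 0.832·0.19 + 0.379·0.31
      = 0.3475 + 0.15808 + 0.11749 = 0.62307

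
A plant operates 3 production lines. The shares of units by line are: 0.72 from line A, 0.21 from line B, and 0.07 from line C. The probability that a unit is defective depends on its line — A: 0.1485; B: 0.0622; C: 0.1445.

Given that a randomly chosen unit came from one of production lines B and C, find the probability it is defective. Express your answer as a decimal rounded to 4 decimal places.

Let S = {B, C}.
P(S) = 0.21 + 0.07 = 0.28.
P(D ∩ S) = 0.0622·0.21 + 0.1445·0.07 = 0.013062 + 0.010115 = 0.023177.
P(D | S) = 0.023177 / 0.28 = 0.082775…

0.0828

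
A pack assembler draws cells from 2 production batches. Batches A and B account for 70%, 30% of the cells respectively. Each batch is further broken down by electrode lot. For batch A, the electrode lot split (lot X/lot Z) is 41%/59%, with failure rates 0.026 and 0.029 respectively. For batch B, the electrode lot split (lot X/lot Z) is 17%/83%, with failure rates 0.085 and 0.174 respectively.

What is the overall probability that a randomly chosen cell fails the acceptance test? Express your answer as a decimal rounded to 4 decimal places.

P(F) ≈ 0.0671

P(F|A) = 0.41·0.026 + 0.59·0.029 = 0.01066 + 0.01711 = 0.02777
P(F|B) = 0.17·0.085 + 0.83·0.174 = 0.01445 + 0.14442 = 0.15887
By total probability over the outer partition,
P(F) = 0.7·0.02777 + 0.3·0.15887
      = 0.019439 + 0.047661 = 0.0671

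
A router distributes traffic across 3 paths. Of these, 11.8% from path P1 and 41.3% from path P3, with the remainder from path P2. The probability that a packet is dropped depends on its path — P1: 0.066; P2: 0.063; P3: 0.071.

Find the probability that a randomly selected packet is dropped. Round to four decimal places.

P(L) ≈ 0.0667

P(P2) = 1 − (0.118 + 0.413) = 0.469.
Summing over the partition,
P(L) = P(L|P1)·P(P1) + P(L|P2)·P(P2) + P(L|P3)·P(P3)
      = 0.066·0.118 + 0.063·0.469 + 0.071·0.413
      = 0.007788 + 0.029547 + 0.029323 = 0.066658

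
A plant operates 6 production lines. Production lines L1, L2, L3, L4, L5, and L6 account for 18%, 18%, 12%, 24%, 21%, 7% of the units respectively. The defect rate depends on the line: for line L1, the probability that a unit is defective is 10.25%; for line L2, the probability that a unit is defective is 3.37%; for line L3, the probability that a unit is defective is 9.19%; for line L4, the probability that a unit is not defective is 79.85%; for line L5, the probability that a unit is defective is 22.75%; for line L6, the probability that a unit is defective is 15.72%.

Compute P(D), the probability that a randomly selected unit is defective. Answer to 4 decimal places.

P(D) ≈ 0.1427

P(D|L4) = 1 − 0.7985 = 0.2015.
Summing over the partition,
P(D) = P(D|L1)·P(L1) + P(D|L2)·P(L2) + P(D|L3)·P(L3) + P(D|L4)·P(L4) + P(D|L5)·P(L5) + P(D|L6)·P(L6)
      = 0.1025·0.18 + 0.0337·0.18 + 0.0919·0.12 + 0.2015·0.24 + 0.2275·0.21 + 0.1572·0.07
      = 0.01845 + 0.006066 + 0.011028 + 0.04836 + 0.047775 + 0.011004 = 0.142683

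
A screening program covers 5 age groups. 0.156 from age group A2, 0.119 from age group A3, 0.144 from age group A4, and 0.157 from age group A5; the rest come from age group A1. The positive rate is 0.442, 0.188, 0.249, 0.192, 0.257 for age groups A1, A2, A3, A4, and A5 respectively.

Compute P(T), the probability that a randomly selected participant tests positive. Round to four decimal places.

P(A1) = 1 − (0.156 + 0.119 + 0.144 + 0.157) = 0.424.
Summing over the partition,
P(T) = P(T|A1)·P(A1) + P(T|A2)·P(A2) + P(T|A3)·P(A3) + P(T|A4)·P(A4) + P(T|A5)·P(A5)
      = 0.442·0.424 + 0.188·0.156 + 0.249·0.119 + 0.192·0.144 + 0.257·0.157
      = 0.187408 + 0.029328 + 0.029631 + 0.027648 + 0.040349 = 0.314364

P(T) ≈ 0.3144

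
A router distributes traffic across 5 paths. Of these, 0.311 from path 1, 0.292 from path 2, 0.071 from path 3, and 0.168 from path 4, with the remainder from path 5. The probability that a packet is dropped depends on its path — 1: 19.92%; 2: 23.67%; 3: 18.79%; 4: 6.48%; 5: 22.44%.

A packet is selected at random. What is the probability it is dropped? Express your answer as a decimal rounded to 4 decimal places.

P(L) ≈ 0.1908

P(5) = 1 − (0.311 + 0.292 + 0.071 + 0.168) = 0.158.
Using total probability over the partition,
P(L) = P(L|1)·P(1) + P(L|2)·P(2) + P(L|3)·P(3) + P(L|4)·P(4) + P(L|5)·P(5)
      = 0.1992·0.311 + 0.2367·0.292 + 0.1879·0.071 + 0.0648·0.168 + 0.2244·0.158
      = 0.0619512 + 0.0691164 + 0.0133409 + 0.0108864 + 0.0354552 = 0.1907501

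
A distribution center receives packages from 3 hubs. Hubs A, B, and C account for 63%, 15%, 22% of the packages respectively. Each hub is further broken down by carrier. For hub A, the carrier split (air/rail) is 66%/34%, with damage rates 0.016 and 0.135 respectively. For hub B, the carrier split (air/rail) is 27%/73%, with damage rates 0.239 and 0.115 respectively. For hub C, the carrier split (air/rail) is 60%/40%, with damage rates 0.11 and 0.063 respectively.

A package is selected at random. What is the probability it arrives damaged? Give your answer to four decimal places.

P(D|A) = 0.66·0.016 + 0.34·0.135 = 0.01056 + 0.0459 = 0.05646
P(D|B) = 0.27·0.239 + 0.73·0.115 = 0.06453 + 0.08395 = 0.14848
P(D|C) = 0.6·0.11 + 0.4·0.063 = 0.066 + 0.0252 = 0.0912
By total probability over the outer partition,
P(D) = 0.63·0.05646 + 0.15·0.14848 + 0.22·0.0912
      = 0.0355698 + 0.022272 + 0.020064 = 0.0779058

0.0779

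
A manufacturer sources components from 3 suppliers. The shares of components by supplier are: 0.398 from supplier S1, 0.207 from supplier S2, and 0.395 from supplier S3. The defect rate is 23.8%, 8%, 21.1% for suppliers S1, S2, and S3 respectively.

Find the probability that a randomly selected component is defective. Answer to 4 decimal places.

P(D) ≈ 0.1946

By the law of total probability,
P(D) = P(D|S1)·P(S1) + P(D|S2)·P(S2) + P(D|S3)·P(S3)
      = 0.238·0.398 + 0.08·0.207 + 0.211·0.395
      = 0.094724 + 0.01656 + 0.083345 = 0.194629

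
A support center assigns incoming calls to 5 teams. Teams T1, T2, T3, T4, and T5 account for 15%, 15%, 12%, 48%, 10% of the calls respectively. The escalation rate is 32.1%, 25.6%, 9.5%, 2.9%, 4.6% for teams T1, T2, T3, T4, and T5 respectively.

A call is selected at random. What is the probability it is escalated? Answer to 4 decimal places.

P(E) = P(E|T1)·P(T1) + P(E|T2)·P(T2) + P(E|T3)·P(T3) + P(E|T4)·P(T4) + P(E|T5)·P(T5)
      = 0.321·0.15 + 0.256·0.15 + 0.095·0.12 + 0.029·0.48 + 0.046·0.1
      = 0.04815 + 0.0384 + 0.0114 + 0.01392 + 0.0046 = 0.11647

0.1165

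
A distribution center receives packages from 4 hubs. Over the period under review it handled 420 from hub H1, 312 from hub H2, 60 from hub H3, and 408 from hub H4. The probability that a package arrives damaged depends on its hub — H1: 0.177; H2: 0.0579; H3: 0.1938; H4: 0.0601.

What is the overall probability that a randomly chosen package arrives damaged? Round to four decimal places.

P(D) ≈ 0.1071

Total: 420 + 312 + 60 + 408 = 1200.
P(H1) = 420/1200 = 0.35. P(H2) = 312/1200 = 0.26. P(H3) = 60/1200 = 0.05. P(H4) = 408/1200 = 0.34.
By the law of total probability,
P(D) = P(D|H1)·P(H1) + P(D|H2)·P(H2) + P(D|H3)·P(H3) + P(D|H4)·P(H4)
      = 0.177·0.35 + 0.0579·0.26 + 0.1938·0.05 + 0.0601·0.34
      = 0.06195 + 0.015054 + 0.00969 + 0.020434 = 0.107128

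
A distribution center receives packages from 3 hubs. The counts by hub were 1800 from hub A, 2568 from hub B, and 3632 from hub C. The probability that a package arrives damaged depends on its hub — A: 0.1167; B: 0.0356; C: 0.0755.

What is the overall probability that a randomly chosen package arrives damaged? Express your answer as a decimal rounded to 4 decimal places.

0.0720

Total: 1800 + 2568 + 3632 = 8000.
P(A) = 1800/8000 = 0.225. P(B) = 2568/8000 = 0.321. P(C) = 3632/8000 = 0.454.
P(D) = P(D|A)·P(A) + P(D|B)·P(B) + P(D|C)·P(C)
      = 0.1167·0.225 + 0.0356·0.321 + 0.0755·0.454
      = 0.0262575 + 0.0114276 + 0.034277 = 0.0719621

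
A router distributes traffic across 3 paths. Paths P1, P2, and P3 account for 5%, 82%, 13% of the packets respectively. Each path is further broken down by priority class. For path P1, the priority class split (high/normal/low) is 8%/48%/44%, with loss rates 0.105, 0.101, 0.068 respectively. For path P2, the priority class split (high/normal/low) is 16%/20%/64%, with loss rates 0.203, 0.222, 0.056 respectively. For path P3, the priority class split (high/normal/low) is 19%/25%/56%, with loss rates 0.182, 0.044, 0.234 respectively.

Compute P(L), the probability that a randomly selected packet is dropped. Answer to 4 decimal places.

P(L|P1) = 0.08·0.105 + 0.48·0.101 + 0.44·0.068 = 0.0084 + 0.04848 + 0.02992 = 0.0868
P(L|P2) = 0.16·0.203 + 0.2·0.222 + 0.64·0.056 = 0.03248 + 0.0444 + 0.03584 = 0.11272
P(L|P3) = 0.19·0.182 + 0.25·0.044 + 0.56·0.234 = 0.03458 + 0.011 + 0.13104 = 0.17662
Then overall,
P(L) = 0.05·0.0868 + 0.82·0.11272 + 0.13·0.17662
      = 0.00434 + 0.0924304 + 0.0229606 = 0.119731

P(L) ≈ 0.1197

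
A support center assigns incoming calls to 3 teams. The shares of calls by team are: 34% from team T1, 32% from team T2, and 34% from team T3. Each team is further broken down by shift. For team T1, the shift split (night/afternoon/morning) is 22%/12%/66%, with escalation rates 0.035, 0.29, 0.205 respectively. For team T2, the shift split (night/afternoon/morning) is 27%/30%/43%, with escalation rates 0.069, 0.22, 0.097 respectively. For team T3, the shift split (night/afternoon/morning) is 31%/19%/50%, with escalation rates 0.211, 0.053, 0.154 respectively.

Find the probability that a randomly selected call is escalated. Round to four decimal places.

P(E) ≈ 0.1527

P(E|T1) = 0.22·0.035 + 0.12·0.29 + 0.66·0.205 = 0.0077 + 0.0348 + 0.1353 = 0.1778
P(E|T2) = 0.27·0.069 + 0.3·0.22 + 0.43·0.097 = 0.01863 + 0.066 + 0.04171 = 0.12634
P(E|T3) = 0.31·0.211 + 0.19·0.053 + 0.5·0.154 = 0.06541 + 0.01007 + 0.077 = 0.15248
By total probability over the outer partition,
P(E) = 0.34·0.1778 + 0.32·0.12634 + 0.34·0.15248
      = 0.060452 + 0.0404288 + 0.0518432 = 0.152724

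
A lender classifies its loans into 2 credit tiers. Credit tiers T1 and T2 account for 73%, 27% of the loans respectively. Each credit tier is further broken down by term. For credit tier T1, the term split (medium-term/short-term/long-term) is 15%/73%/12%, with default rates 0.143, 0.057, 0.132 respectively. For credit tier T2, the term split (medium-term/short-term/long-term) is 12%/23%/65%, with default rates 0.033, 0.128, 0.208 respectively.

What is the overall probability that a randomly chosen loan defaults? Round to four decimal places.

P(D|T1) = 0.15·0.143 + 0.73·0.057 + 0.12·0.132 = 0.02145 + 0.04161 + 0.01584 = 0.0789
P(D|T2) = 0.12·0.033 + 0.23·0.128 + 0.65·0.208 = 0.00396 + 0.02944 + 0.1352 = 0.1686
Then overall,
P(D) = 0.73·0.0789 + 0.27·0.1686
      = 0.057597 + 0.045522 = 0.103119

P(D) ≈ 0.1031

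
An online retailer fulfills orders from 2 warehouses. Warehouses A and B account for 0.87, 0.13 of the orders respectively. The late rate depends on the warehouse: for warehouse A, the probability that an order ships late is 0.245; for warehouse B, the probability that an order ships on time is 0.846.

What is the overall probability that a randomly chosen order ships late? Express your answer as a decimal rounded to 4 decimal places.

P(L) ≈ 0.2332

P(L|B) = 1 − 0.846 = 0.154.
P(L) = P(L|A)·P(A) + P(L|B)·P(B)
      = 0.245·0.87 + 0.154·0.13
      = 0.21315 + 0.02002 = 0.23317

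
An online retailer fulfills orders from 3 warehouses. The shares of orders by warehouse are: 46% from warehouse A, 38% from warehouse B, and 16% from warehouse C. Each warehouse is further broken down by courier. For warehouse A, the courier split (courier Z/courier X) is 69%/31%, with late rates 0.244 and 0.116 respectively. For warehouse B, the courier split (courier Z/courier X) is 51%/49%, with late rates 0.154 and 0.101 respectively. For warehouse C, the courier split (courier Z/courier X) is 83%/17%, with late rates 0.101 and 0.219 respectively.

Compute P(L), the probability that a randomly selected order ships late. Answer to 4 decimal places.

P(L|A) = 0.69·0.244 + 0.31·0.116 = 0.16836 + 0.03596 = 0.20432
P(L|B) = 0.51·0.154 + 0.49·0.101 = 0.07854 + 0.04949 = 0.12803
P(L|C) = 0.83·0.101 + 0.17·0.219 = 0.08383 + 0.03723 = 0.12106
By total probability over the outer partition,
P(L) = 0.46·0.20432 + 0.38·0.12803 + 0.16·0.12106
      = 0.0939872 + 0.0486514 + 0.0193696 = 0.1620082

P(L) ≈ 0.1620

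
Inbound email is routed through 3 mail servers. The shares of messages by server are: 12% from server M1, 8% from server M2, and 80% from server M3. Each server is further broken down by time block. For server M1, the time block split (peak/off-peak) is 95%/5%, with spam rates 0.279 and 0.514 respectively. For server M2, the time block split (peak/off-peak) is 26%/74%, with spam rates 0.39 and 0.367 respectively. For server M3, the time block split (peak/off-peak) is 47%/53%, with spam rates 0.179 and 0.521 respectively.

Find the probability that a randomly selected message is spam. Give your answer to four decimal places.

0.3529

P(S|M1) = 0.95·0.279 + 0.05·0.514 = 0.26505 + 0.0257 = 0.29075
P(S|M2) = 0.26·0.39 + 0.74·0.367 = 0.1014 + 0.27158 = 0.37298
P(S|M3) = 0.47·0.179 + 0.53·0.521 = 0.08413 + 0.27613 = 0.36026
Then overall,
P(S) = 0.12·0.29075 + 0.08·0.37298 + 0.8·0.36026
      = 0.03489 + 0.0298384 + 0.288208 = 0.3529364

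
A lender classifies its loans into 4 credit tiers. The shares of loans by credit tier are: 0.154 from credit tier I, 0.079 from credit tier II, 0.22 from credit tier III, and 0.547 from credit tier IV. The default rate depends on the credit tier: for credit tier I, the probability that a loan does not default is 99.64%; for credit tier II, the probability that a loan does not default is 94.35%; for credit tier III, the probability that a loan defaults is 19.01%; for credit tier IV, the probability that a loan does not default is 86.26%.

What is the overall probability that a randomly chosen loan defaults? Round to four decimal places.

0.1220

P(D|I) = 1 − 0.9964 = 0.0036.
P(D|II) = 1 − 0.9435 = 0.0565.
P(D|IV) = 1 − 0.8626 = 0.1374.
P(D) = P(D|I)·P(I) + P(D|II)·P(II) + P(D|III)·P(III) + P(D|IV)·P(IV)
      = 0.0036·0.154 + 0.0565·0.079 + 0.1901·0.22 + 0.1374·0.547
      = 0.0005544 + 0.0044635 + 0.041822 + 0.0751578 = 0.1219977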